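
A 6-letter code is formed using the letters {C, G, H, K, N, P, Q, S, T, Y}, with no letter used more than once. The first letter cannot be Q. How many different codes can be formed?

136080

The first letter has 10−1 = 9 choices (anything except Q).
The remaining 5 letters are filled from the other 9 symbols without repetition: 9 × 8 × 7 × 6 × 5 = 15120.
Total: 9 × 15120 = 136080.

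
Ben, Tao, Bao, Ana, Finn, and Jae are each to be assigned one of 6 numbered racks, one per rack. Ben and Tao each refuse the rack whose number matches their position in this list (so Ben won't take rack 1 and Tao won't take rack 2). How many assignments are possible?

Let Aᵢ (for i ∈ {1, 2}) be the placements that put person i in their forbidden rack. Any j of these fix j positions, leaving (6−j)! ways to fill the rest, and there are C(2,j) ways to pick which j.
By inclusion–exclusion, the number of valid placements is Σ_{j=0}^{2} (−1)^j C(2,j)·(6−j)!.
Computing: 720 − 240 + 24 = 504.

504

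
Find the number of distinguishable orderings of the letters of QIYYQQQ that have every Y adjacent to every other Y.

30

Treat the 2 copies of Y as a single block. The multiset to arrange is then {YY, I, Q, Q, Q, Q}, 6 items in all.
That gives (6)!/(4!) = 30 arrangements.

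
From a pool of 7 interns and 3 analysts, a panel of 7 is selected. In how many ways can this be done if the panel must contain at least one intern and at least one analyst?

Unrestricted: C(10,7) = 120 ways to pick any 7 of the 10.
Subtract selections that omit an entire group: no interns → C(3,7) = 0; no analysts → C(7,7) = 1.
Both groups omitted at once is impossible, so 120 − 1 = 119.

119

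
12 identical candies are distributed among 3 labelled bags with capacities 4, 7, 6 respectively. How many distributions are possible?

Ignoring the caps, the number of non-negative solutions to x_1+…+x_3 = 12 is C(14,2) = 91.
Subtract solutions that violate a single cap (substitute x_i' = x_i − (cap_i+1)): x_1 ≥ 5 gives C(9,2) = 36; x_2 ≥ 8 gives C(6,2) = 15; x_3 ≥ 7 gives C(7,2) = 21. Together 72.
Add back pairs where two caps are both exceeded: 0 + 1 + 0 = 1.
By inclusion–exclusion the count is 91 − 72 + 1 = 20.

20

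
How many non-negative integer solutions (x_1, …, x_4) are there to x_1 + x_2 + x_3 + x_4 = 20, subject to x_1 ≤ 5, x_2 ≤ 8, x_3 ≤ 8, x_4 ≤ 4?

55

Ignoring the caps, the number of non-negative solutions to x_1+…+x_4 = 20 is C(23,3) = 1771.
Subtract solutions that violate a single cap (substitute x_i' = x_i − (cap_i+1)): x_1 ≥ 6 gives C(17,3) = 680; x_2 ≥ 9 gives C(14,3) = 364; x_3 ≥ 9 gives C(14,3) = 364; x_4 ≥ 5 gives C(18,3) = 816. Together 2224.
Add back pairs where two caps are both exceeded: 56 + 56 + 220 + 10 + 84 + 84 = 510.
Subtract triples: 0 + 1 + 1 + 0 = 2.
By inclusion–exclusion the count is 1771 − 2224 + 510 − 2 = 55.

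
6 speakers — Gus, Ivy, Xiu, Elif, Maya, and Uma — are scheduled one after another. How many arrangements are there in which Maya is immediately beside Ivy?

Treat {Maya, Ivy} as a single unit. There are 5 units to order, and the pair itself can be ordered 2 ways.
So the count is 2·(5)! = 240.

240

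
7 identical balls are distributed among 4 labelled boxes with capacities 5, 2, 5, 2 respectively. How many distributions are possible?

46

Without the upper bounds there are C(10,3) = 120 ways to split 7 among 4 boxes.
Subtract solutions that violate a single cap (substitute x_i' = x_i − (cap_i+1)): x_1 ≥ 6 gives C(4,3) = 4; x_2 ≥ 3 gives C(7,3) = 35; x_3 ≥ 6 gives C(4,3) = 4; x_4 ≥ 3 gives C(7,3) = 35. Together 78.
Add back pairs where two caps are both exceeded: 0 + 0 + 0 + 0 + 4 + 0 = 4.
By inclusion–exclusion the count is 120 − 78 + 4 = 46.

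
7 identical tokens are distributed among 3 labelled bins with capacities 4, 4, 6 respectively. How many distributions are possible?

Without the upper bounds there are C(9,2) = 36 ways to split 7 among 3 bins.
Subtract solutions that violate a single cap (substitute x_i' = x_i − (cap_i+1)): x_1 ≥ 5 gives C(4,2) = 6; x_2 ≥ 5 gives C(4,2) = 6; x_3 ≥ 7 gives C(2,2) = 1. Together 13.
No two caps can be exceeded simultaneously, so the pair terms are all 0.
By inclusion–exclusion the count is 36 − 13 + 0 = 23.

23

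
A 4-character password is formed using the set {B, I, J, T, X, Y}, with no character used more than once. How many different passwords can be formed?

360

Choose and order 4 of the 6 symbols: the first character has 6 options, the next 5, then 4, 3.
That product is 6 × 5 × 4 × 3 = 360.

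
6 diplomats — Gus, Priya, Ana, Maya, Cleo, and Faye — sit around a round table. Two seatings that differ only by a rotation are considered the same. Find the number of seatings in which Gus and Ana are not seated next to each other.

All circular seatings of 6 people number (5)! = 120.
Those with Gus next to Ana: fuse the pair into one unit and seat 5 units around a circle — 2·(4)! = 48.
Subtracting, 120 − 48 = 72.

72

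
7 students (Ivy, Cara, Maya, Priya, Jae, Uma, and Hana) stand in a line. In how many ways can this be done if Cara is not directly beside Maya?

3600

Of the 7! = 5040 arrangements, those with Cara and Maya adjacent number 2 × 6! = 1440 (treat the pair as a block with 2 internal orders).
So 5040 − 1440 = 3600 arrangements keep them apart.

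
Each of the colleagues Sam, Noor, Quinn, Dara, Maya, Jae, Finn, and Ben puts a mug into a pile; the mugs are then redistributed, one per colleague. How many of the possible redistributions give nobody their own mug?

14833

Let Aᵢ be the assignments in which colleague i gets their own mug. We want the size of the complement of A₁∪…∪A_8.
By inclusion–exclusion this is Σ_{j=0}^{8} (−1)^j C(8,j)·(8−j)!.
Computing: 40320 − 40320 + 20160 − 6720 + 1680 − 336 + 56 − 8 + 1 = 14833.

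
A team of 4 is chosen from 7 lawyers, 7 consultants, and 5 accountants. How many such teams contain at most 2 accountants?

3731

Split by how many accountants are chosen (0 through 2).
Sum: C(5,0)·C(14,4) + C(5,1)·C(14,3) + C(5,2)·C(14,2) = 1001 + 1820 + 910 = 3731.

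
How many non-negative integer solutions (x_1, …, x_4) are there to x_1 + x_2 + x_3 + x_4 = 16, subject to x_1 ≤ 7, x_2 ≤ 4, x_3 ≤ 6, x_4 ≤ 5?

79

By stars and bars, unrestricted non-negative solutions to x_1+…+x_4 = 16 number C(16+3,3) = 969.
Subtract solutions that violate a single cap (substitute x_i' = x_i − (cap_i+1)): x_1 ≥ 8 gives C(11,3) = 165; x_2 ≥ 5 gives C(14,3) = 364; x_3 ≥ 7 gives C(12,3) = 220; x_4 ≥ 6 gives C(13,3) = 286. Together 1035.
Add back pairs where two caps are both exceeded: 20 + 4 + 10 + 35 + 56 + 20 = 145.
By inclusion–exclusion the count is 969 − 1035 + 145 = 79.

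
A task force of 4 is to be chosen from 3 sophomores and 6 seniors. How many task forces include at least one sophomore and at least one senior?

Total 4-person selections from all 9: C(9,4) = 126.
Selections missing a whole group: no sophomores → C(6,4) = 15; no seniors → C(3,4) = 0.
Both groups omitted at once is impossible, so 126 − 15 = 111.

111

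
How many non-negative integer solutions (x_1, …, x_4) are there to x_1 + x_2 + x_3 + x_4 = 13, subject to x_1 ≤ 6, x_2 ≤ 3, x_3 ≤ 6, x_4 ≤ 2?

30

Ignoring the caps, the number of non-negative solutions to x_1+…+x_4 = 13 is C(16,3) = 560.
Subtract solutions that violate a single cap (substitute x_i' = x_i − (cap_i+1)): x_1 ≥ 7 gives C(9,3) = 84; x_2 ≥ 4 gives C(12,3) = 220; x_3 ≥ 7 gives C(9,3) = 84; x_4 ≥ 3 gives C(13,3) = 286. Together 674.
Add back pairs where two caps are both exceeded: 10 + 0 + 20 + 10 + 84 + 20 = 144.
By inclusion–exclusion the count is 560 − 674 + 144 = 30.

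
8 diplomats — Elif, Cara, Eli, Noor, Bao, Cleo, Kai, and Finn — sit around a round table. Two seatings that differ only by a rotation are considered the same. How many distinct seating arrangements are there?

5040

Fix one person's seat to break rotational symmetry; the remaining 7 people can be arranged in (7)! = 5040 ways.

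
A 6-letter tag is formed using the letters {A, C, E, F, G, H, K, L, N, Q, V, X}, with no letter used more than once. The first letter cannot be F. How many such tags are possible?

The first letter has 12−1 = 11 choices (anything except F).
The remaining 5 letters are filled from the other 11 symbols without repetition: 11 × 10 × 9 × 8 × 7 = 55440.
Total: 11 × 55440 = 609840.

609840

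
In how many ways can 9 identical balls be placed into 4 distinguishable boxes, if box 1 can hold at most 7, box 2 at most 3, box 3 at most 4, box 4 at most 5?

106

By stars and bars, unrestricted non-negative solutions to x_1+…+x_4 = 9 number C(9+3,3) = 220.
Subtract solutions that violate a single cap (substitute x_i' = x_i − (cap_i+1)): x_1 ≥ 8 gives C(4,3) = 4; x_2 ≥ 4 gives C(8,3) = 56; x_3 ≥ 5 gives C(7,3) = 35; x_4 ≥ 6 gives C(6,3) = 20. Together 115.
Add back pairs where two caps are both exceeded: 0 + 0 + 0 + 1 + 0 + 0 = 1.
By inclusion–exclusion the count is 220 − 115 + 1 = 106.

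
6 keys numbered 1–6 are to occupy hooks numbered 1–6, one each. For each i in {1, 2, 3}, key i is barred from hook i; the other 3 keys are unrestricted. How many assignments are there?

426

Let Aᵢ (for i ∈ {1, 2, 3}) be the placements that put key i in its forbidden hook. Any j of these fix j positions, leaving (6−j)! ways to fill the rest, and there are C(3,j) ways to pick which j.
By inclusion–exclusion, the number of valid placements is Σ_{j=0}^{3} (−1)^j C(3,j)·(6−j)!.
Computing: 720 − 360 + 72 − 6 = 426.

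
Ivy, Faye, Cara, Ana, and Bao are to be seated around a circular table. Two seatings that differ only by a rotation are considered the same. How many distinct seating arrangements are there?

Fix one person's seat to break rotational symmetry; the remaining 4 people can be arranged in (4)! = 24 ways.

24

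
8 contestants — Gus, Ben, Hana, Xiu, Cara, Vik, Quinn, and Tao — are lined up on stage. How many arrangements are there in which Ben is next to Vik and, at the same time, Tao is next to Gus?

Treat {Ben,Vik} as one block (2 orders) and {Tao,Gus} as another (2 orders).
That leaves 6 units to arrange: 2 × 2 × 6! = 4 × 720 = 2880.

2880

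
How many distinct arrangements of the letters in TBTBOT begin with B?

20

With the first slot taken by B, it remains to arrange the other 5 letters (TTBOT).
Those 5 letters have T appearing 3 times, giving (5)!/(3!) = 20.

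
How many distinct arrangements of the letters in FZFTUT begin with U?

30

Fix U in the first position and arrange the remaining 5 letters.
Those 5 letters have F appearing twice and T appearing twice, giving (5)!/(2!·2!) = 30.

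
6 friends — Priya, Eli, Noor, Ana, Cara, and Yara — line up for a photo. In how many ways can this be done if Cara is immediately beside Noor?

Place the 4 others and the Cara-Noor pair as 5 objects in a line; the pair has 2 internal arrangements.
That gives 2 × 5! = 2 × 120 = 240.

240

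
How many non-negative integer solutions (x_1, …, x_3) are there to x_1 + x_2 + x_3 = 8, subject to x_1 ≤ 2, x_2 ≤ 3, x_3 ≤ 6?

9

By stars and bars, unrestricted non-negative solutions to x_1+…+x_3 = 8 number C(8+2,2) = 45.
Subtract solutions that violate a single cap (substitute x_i' = x_i − (cap_i+1)): x_1 ≥ 3 gives C(7,2) = 21; x_2 ≥ 4 gives C(6,2) = 15; x_3 ≥ 7 gives C(3,2) = 3. Together 39.
Add back pairs where two caps are both exceeded: 3 + 0 + 0 = 3.
By inclusion–exclusion the count is 45 − 39 + 3 = 9.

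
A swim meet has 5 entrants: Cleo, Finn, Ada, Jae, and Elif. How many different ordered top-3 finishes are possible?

There are 5 choices for 1st place, 4 for 2nd, and 3 for 3rd.
That gives 5 × 4 × 3 = 60.

60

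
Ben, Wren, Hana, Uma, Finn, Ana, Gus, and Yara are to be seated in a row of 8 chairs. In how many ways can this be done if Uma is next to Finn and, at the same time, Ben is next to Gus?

2880

Treat {Uma,Finn} as one block (2 orders) and {Ben,Gus} as another (2 orders).
That leaves 6 units to arrange: 2 × 2 × 6! = 4 × 720 = 2880.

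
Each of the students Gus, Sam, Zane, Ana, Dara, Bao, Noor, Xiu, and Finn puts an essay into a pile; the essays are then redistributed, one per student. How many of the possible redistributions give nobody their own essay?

133496

This is the derangement count D_9: permutations of 9 items with no fixed point.
By inclusion–exclusion this is Σ_{j=0}^{9} (−1)^j C(9,j)·(9−j)!.
Computing: 362880 − 362880 + 181440 − 60480 + 15120 − 3024 + 504 − 72 + 9 − 1 = 133496.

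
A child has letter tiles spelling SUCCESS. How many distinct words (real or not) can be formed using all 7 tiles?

420

Letter multiplicities in SUCCESS: C×2, E×1, S×3, U×1.
Dividing 7! = 5040 by 3!·2! = 12 for the repeated letters gives 420.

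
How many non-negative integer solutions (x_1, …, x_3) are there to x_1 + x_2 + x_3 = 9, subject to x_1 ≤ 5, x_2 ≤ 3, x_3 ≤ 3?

Ignoring the caps, the number of non-negative solutions to x_1+…+x_3 = 9 is C(11,2) = 55.
Subtract solutions that violate a single cap (substitute x_i' = x_i − (cap_i+1)): x_1 ≥ 6 gives C(5,2) = 10; x_2 ≥ 4 gives C(7,2) = 21; x_3 ≥ 4 gives C(7,2) = 21. Together 52.
Add back pairs where two caps are both exceeded: 0 + 0 + 3 = 3.
By inclusion–exclusion the count is 55 − 52 + 3 = 6.

6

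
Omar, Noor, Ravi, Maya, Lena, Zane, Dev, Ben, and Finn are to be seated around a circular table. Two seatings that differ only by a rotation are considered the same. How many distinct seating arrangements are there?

40320

Seat Omar anywhere (absorbing the rotational symmetry), then permute the other 8: (8)! = 40320.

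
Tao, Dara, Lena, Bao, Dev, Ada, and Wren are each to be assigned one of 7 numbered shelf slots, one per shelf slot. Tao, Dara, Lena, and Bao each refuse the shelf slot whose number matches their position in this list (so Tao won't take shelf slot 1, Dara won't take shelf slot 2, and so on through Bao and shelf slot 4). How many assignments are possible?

Let Aᵢ (for 1 ≤ i ≤ 4) be the placements that put person i in their forbidden shelf slot. Any j of these fix j positions, leaving (7−j)! ways to fill the rest, and there are C(4,j) ways to pick which j.
By inclusion–exclusion, the number of valid placements is Σ_{j=0}^{4} (−1)^j C(4,j)·(7−j)!.
Computing: 5040 − 2880 + 720 − 96 + 6 = 2790.

2790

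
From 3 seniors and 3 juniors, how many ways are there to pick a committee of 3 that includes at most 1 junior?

Split by how many juniors are chosen (0 through 1).
Sum: C(3,0)·C(3,3) + C(3,1)·C(3,2) = 1 + 9 = 10.

10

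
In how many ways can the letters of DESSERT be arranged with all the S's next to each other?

Treat the 2 copies of S as a single block. The multiset to arrange is then {SS, D, E, E, R, T}, 6 items in all.
That gives (6)!/(2!) = 360 arrangements.

360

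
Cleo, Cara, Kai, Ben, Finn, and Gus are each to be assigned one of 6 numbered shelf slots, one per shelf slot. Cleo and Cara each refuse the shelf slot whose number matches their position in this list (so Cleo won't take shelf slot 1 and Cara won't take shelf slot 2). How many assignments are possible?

504

Let Aᵢ (for i ∈ {1, 2}) be the placements that put person i in their forbidden shelf slot. Any j of these fix j positions, leaving (6−j)! ways to fill the rest, and there are C(2,j) ways to pick which j.
By inclusion–exclusion, the number of valid placements is Σ_{j=0}^{2} (−1)^j C(2,j)·(6−j)!.
Computing: 720 − 240 + 24 = 504.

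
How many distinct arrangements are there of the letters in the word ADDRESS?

1260

Letter multiplicities in ADDRESS: A×1, D×2, E×1, R×1, S×2.
So there are 7! / (2!·2!) = 1260 distinguishable arrangements.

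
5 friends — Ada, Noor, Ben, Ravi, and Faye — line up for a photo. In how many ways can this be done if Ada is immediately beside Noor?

Place the 3 others and the Ada-Noor pair as 4 objects in a line; the pair has 2 internal arrangements.
That gives 2 × 4! = 2 × 24 = 48.

48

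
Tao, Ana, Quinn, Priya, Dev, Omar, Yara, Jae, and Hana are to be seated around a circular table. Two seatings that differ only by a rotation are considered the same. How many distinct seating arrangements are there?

Fix one person's seat to break rotational symmetry; the remaining 8 people can be arranged in (8)! = 40320 ways.

40320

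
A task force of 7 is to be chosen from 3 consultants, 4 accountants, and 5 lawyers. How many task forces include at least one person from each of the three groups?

747

Unrestricted: C(12,7) = 792 ways to pick any 7 of the 12.
Subtract selections that omit an entire group: no consultants → C(9,7) = 36; no accountants → C(8,7) = 8; no lawyers → C(7,7) = 1.
Add back selections omitting two groups (i.e. drawn from a single group): C(3,7) + C(4,7) + C(5,7) = 0.
By inclusion–exclusion: 792 − 45 + 0 = 747.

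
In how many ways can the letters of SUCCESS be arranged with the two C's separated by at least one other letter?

Total arrangements of SUCCESS: 7!/(3!·2!) = 420.
If the two C's are adjacent, glue them into one block, leaving 6 items to arrange: (6)!/(3!) = 120 ways.
Hence 420 − 120 = 300.

300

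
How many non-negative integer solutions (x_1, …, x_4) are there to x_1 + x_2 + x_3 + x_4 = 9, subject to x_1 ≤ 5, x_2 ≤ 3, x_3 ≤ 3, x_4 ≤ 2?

29

Ignoring the caps, the number of non-negative solutions to x_1+…+x_4 = 9 is C(12,3) = 220.
Subtract solutions that violate a single cap (substitute x_i' = x_i − (cap_i+1)): x_1 ≥ 6 gives C(6,3) = 20; x_2 ≥ 4 gives C(8,3) = 56; x_3 ≥ 4 gives C(8,3) = 56; x_4 ≥ 3 gives C(9,3) = 84. Together 216.
Add back pairs where two caps are both exceeded: 0 + 0 + 1 + 4 + 10 + 10 = 25.
By inclusion–exclusion the count is 220 − 216 + 25 = 29.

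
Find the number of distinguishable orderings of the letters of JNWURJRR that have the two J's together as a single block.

Treat the 2 copies of J as a single block. The multiset to arrange is then {JJ, N, R, R, R, U, W}, 7 items in all.
That gives (7)!/(3!) = 840 arrangements.

840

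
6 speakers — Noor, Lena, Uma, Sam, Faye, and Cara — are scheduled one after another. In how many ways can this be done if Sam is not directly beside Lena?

There are 6! = 720 arrangements in all. If Sam and Lena are adjacent, merging them into one block gives 2·(5)! = 240 arrangements.
Complementary counting: 720 − 240 = 480.

480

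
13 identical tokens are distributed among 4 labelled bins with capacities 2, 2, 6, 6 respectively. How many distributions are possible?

18

Without the upper bounds there are C(16,3) = 560 ways to split 13 among 4 bins.
Subtract solutions that violate a single cap (substitute x_i' = x_i − (cap_i+1)): x_1 ≥ 3 gives C(13,3) = 286; x_2 ≥ 3 gives C(13,3) = 286; x_3 ≥ 7 gives C(9,3) = 84; x_4 ≥ 7 gives C(9,3) = 84. Together 740.
Add back pairs where two caps are both exceeded: 120 + 20 + 20 + 20 + 20 + 0 = 200.
Subtract triples: 1 + 1 + 0 + 0 = 2.
By inclusion–exclusion the count is 560 − 740 + 200 − 2 = 18.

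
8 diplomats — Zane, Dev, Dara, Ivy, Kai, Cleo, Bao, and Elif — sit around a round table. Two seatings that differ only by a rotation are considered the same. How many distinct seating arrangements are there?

Seat Zane anywhere (absorbing the rotational symmetry), then permute the other 7: (7)! = 5040.

5040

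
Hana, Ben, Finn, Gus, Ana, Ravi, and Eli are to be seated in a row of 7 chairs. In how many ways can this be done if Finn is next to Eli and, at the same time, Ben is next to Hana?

480

Treat {Finn,Eli} as one block (2 orders) and {Ben,Hana} as another (2 orders).
That leaves 5 units to arrange: 2 × 2 × 5! = 4 × 120 = 480.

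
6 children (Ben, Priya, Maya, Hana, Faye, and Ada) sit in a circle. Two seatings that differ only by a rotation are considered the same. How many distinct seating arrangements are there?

120

Fix one person's seat to break rotational symmetry; the remaining 5 people can be arranged in (5)! = 120 ways.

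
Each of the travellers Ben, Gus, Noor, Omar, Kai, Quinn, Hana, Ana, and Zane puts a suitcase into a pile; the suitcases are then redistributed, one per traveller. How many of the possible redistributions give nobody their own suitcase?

133496

Count assignments avoiding every fixed point. For any j of the 9 travellers fixed to their own suitcase, the other 9−j can be arranged in (9−j)! ways.
By inclusion–exclusion this is Σ_{j=0}^{9} (−1)^j C(9,j)·(9−j)!.
Computing: 362880 − 362880 + 181440 − 60480 + 15120 − 3024 + 504 − 72 + 9 − 1 = 133496.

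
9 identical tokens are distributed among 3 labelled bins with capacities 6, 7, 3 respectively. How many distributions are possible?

Without the upper bounds there are C(11,2) = 55 ways to split 9 among 3 bins.
Subtract solutions that violate a single cap (substitute x_i' = x_i − (cap_i+1)): x_1 ≥ 7 gives C(4,2) = 6; x_2 ≥ 8 gives C(3,2) = 3; x_3 ≥ 4 gives C(7,2) = 21. Together 30.
No two caps can be exceeded simultaneously, so the pair terms are all 0.
By inclusion–exclusion the count is 55 − 30 + 0 = 25.

25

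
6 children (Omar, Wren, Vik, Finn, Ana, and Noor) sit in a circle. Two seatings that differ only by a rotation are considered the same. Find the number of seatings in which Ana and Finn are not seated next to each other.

72

All circular seatings of 6 people number (5)! = 120.
Those with Ana next to Finn: fuse the pair into one unit and seat 5 units around a circle — 2·(4)! = 48.
Subtracting, 120 − 48 = 72.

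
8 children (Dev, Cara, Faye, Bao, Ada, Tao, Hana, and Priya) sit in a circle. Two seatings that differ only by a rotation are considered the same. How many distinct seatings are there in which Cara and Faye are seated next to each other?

Treat {Cara, Faye} as one unit (2 internal orders) and seat the resulting 7 units around the table: (6)! circular arrangements.
So 2 × (6)! = 2 × 720 = 1440.

1440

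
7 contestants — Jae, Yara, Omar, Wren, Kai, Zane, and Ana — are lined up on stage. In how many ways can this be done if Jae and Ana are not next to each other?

3600

There are 7! = 5040 arrangements in all. If Jae and Ana are adjacent, merging them into one block gives 2·(6)! = 1440 arrangements.
So 5040 − 1440 = 3600 arrangements keep them apart.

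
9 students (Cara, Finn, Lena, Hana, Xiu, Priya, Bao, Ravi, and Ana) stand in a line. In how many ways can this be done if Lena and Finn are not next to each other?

282240

There are 9! = 362880 arrangements in all. If Lena and Finn are adjacent, merging them into one block gives 2·(8)! = 80640 arrangements.
Complementary counting: 362880 − 80640 = 282240.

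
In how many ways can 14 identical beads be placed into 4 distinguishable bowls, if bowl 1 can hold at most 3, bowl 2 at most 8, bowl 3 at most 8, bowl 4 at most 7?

Ignoring the caps, the number of non-negative solutions to x_1+…+x_4 = 14 is C(17,3) = 680.
Subtract solutions that violate a single cap (substitute x_i' = x_i − (cap_i+1)): x_1 ≥ 4 gives C(13,3) = 286; x_2 ≥ 9 gives C(8,3) = 56; x_3 ≥ 9 gives C(8,3) = 56; x_4 ≥ 8 gives C(9,3) = 84. Together 482.
Add back pairs where two caps are both exceeded: 4 + 4 + 10 + 0 + 0 + 0 = 18.
By inclusion–exclusion the count is 680 − 482 + 18 = 216.

216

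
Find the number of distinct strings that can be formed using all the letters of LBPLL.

LBPLL has 5 letters with L appearing 3 times.
So there are 5! / (3!) = 20 distinguishable arrangements.

20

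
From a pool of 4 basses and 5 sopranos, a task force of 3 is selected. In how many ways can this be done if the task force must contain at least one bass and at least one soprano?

70

Unrestricted: C(9,3) = 84 ways to pick any 3 of the 9.
Subtract selections that omit an entire group: no basses → C(5,3) = 10; no sopranos → C(4,3) = 4.
Both groups omitted at once is impossible, so 84 − 14 = 70.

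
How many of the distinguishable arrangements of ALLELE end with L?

Fix L in the last position and arrange the remaining 5 letters.
Those 5 letters have E appearing twice and L appearing twice, giving (5)!/(2!·2!) = 30.

30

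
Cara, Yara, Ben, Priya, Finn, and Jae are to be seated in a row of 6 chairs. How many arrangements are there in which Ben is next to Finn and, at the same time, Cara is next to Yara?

Treat {Ben,Finn} as one block (2 orders) and {Cara,Yara} as another (2 orders).
That leaves 4 units to arrange: 2 × 2 × 4! = 4 × 24 = 96.

96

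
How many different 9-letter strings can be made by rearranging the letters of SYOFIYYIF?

Letter multiplicities in SYOFIYYIF: F×2, I×2, O×1, S×1, Y×3.
Dividing 9! = 362880 by 3!·2!·2! = 24 for the repeated letters gives 15120.

15120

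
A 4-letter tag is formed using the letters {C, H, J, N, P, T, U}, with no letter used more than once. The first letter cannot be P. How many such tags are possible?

The first letter has 7−1 = 6 choices (anything except P).
The remaining 3 letters are filled from the other 6 symbols without repetition: 6 × 5 × 4 = 120.
Total: 6 × 120 = 720.

720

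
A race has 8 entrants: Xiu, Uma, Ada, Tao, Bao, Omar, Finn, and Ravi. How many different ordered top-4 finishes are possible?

1680

This is an ordered selection of 4 from 8: P(8,4).
That gives 8 × 7 × 6 × 5 = 1680.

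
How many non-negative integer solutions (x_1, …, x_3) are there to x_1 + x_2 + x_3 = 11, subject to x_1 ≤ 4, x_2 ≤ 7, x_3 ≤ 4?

15

By stars and bars, unrestricted non-negative solutions to x_1+…+x_3 = 11 number C(11+2,2) = 78.
Subtract solutions that violate a single cap (substitute x_i' = x_i − (cap_i+1)): x_1 ≥ 5 gives C(8,2) = 28; x_2 ≥ 8 gives C(5,2) = 10; x_3 ≥ 5 gives C(8,2) = 28. Together 66.
Add back pairs where two caps are both exceeded: 0 + 3 + 0 = 3.
By inclusion–exclusion the count is 78 − 66 + 3 = 15.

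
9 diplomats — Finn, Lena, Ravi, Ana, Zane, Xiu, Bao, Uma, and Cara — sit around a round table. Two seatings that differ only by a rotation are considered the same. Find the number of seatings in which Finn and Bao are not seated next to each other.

All circular seatings of 9 people number (8)! = 40320.
Seatings with Finn beside Bao: treat them as a block with 2 internal orders, giving 2 × (7)! = 10080.
Subtracting, 40320 − 10080 = 30240.

30240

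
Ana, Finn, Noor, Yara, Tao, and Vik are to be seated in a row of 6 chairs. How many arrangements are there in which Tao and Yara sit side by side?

240

Place the 4 others and the Tao-Yara pair as 5 objects in a line; the pair has 2 internal arrangements.
So the count is 2·(5)! = 240.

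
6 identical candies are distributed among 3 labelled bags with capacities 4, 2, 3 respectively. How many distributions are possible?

9

Without the upper bounds there are C(8,2) = 28 ways to split 6 among 3 bags.
Subtract solutions that violate a single cap (substitute x_i' = x_i − (cap_i+1)): x_1 ≥ 5 gives C(3,2) = 3; x_2 ≥ 3 gives C(5,2) = 10; x_3 ≥ 4 gives C(4,2) = 6. Together 19.
No two caps can be exceeded simultaneously, so the pair terms are all 0.
By inclusion–exclusion the count is 28 − 19 + 0 = 9.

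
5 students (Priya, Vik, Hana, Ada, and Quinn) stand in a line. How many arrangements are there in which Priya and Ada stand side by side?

Treat {Priya, Ada} as a single unit. There are 4 units to order, and the pair itself can be ordered 2 ways.
So the count is 2·(4)! = 48.

48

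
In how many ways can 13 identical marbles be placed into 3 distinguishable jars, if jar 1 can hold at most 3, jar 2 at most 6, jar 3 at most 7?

10

Ignoring the caps, the number of non-negative solutions to x_1+…+x_3 = 13 is C(15,2) = 105.
Subtract solutions that violate a single cap (substitute x_i' = x_i − (cap_i+1)): x_1 ≥ 4 gives C(11,2) = 55; x_2 ≥ 7 gives C(8,2) = 28; x_3 ≥ 8 gives C(7,2) = 21. Together 104.
Add back pairs where two caps are both exceeded: 6 + 3 + 0 = 9.
By inclusion–exclusion the count is 105 − 104 + 9 = 10.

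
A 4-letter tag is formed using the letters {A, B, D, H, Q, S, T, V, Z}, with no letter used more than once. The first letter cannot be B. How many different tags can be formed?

2688

The first letter has 9−1 = 8 choices (anything except B).
The remaining 3 letters are filled from the other 8 symbols without repetition: 8 × 7 × 6 = 336.
Total: 8 × 336 = 2688.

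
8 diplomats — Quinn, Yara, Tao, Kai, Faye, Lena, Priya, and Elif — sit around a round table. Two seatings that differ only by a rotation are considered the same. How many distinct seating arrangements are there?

5040

Fix one person's seat to break rotational symmetry; the remaining 7 people can be arranged in (7)! = 5040 ways.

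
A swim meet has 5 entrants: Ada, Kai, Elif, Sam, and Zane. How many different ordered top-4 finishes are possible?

120

This is an ordered selection of 4 from 5: P(5,4).
That gives 5 × 4 × 3 × 2 = 120.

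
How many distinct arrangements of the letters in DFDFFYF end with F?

Fix F in the last position and arrange the remaining 6 letters.
Those 6 letters have D appearing twice and F appearing 3 times, giving (6)!/(3!·2!) = 60.

60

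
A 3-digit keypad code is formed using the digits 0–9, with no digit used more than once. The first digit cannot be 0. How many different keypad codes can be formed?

The first digit has 10−1 = 9 choices (anything except 0).
The remaining 2 digits are filled from the other 9 symbols without repetition: 9 × 8 = 72.
Total: 9 × 72 = 648.

648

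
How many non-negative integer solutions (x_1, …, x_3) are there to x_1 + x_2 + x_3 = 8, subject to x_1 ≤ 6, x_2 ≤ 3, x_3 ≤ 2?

By stars and bars, unrestricted non-negative solutions to x_1+…+x_3 = 8 number C(8+2,2) = 45.
Subtract solutions that violate a single cap (substitute x_i' = x_i − (cap_i+1)): x_1 ≥ 7 gives C(3,2) = 3; x_2 ≥ 4 gives C(6,2) = 15; x_3 ≥ 3 gives C(7,2) = 21. Together 39.
Add back pairs where two caps are both exceeded: 0 + 0 + 3 = 3.
By inclusion–exclusion the count is 45 − 39 + 3 = 9.

9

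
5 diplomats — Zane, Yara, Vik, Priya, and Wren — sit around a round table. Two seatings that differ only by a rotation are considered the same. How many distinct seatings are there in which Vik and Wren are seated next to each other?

12

Glue Vik and Wren into a block (2 internal orders). Seating 4 units around a circle gives (3)! arrangements.
So 2 × (3)! = 2 × 6 = 12.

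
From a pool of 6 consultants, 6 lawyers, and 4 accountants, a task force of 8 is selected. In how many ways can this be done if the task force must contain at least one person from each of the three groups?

With no constraint there are C(16,8) = 12870 possible selections.
Subtract selections that omit an entire group: no consultants → C(10,8) = 45; no lawyers → C(10,8) = 45; no accountants → C(12,8) = 495.
Add back selections omitting two groups (i.e. drawn from a single group): C(6,8) + C(6,8) + C(4,8) = 0.
By inclusion–exclusion: 12870 − 585 + 0 = 12285.

12285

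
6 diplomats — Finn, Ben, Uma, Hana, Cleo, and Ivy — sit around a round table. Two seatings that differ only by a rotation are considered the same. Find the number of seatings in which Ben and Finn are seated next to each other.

Treat {Ben, Finn} as one unit (2 internal orders) and seat the resulting 5 units around the table: (4)! circular arrangements.
So 2 × (4)! = 2 × 24 = 48.

48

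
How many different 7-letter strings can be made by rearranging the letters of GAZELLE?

1260

GAZELLE has 7 letters with E appearing twice and L appearing twice.
The number of distinct arrangements is 7!/(2!·2!) = 5040/4 = 1260.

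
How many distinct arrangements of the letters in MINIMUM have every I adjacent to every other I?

Treat the 2 copies of I as a single block. The multiset to arrange is then {II, M, M, M, N, U}, 6 items in all.
That gives (6)!/(3!) = 120 arrangements.

120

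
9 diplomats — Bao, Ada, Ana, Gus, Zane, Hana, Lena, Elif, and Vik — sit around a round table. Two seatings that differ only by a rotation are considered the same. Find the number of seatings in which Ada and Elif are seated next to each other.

10080

Glue Ada and Elif into a block (2 internal orders). Seating 8 units around a circle gives (7)! arrangements.
So 2 × (7)! = 2 × 5040 = 10080.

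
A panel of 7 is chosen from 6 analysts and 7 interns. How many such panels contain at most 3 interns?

658

Split by how many interns are chosen (0 through 3).
Sum: C(7,0)·C(6,7) + C(7,1)·C(6,6) + C(7,2)·C(6,5) + C(7,3)·C(6,4) = 0 + 7 + 126 + 525 = 658.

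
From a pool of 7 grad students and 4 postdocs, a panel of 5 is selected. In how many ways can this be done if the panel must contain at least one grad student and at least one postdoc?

441

Total 5-person selections from all 11: C(11,5) = 462.
Subtract selections that omit an entire group: no grad students → C(4,5) = 0; no postdocs → C(7,5) = 21.
Both groups omitted at once is impossible, so 462 − 21 = 441.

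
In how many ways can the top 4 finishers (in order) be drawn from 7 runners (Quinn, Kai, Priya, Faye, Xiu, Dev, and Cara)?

840

There are 7 choices for 1st place, 6 for 2nd, and so on down to 4 for position 4.
That gives 7 × 6 × 5 × 4 = 840.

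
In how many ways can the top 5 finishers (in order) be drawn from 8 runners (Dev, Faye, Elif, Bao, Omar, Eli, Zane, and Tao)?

There are 8 choices for 1st place, 7 for 2nd, and so on down to 4 for position 5.
That gives 8 × 7 × 6 × 5 × 4 = 6720.

6720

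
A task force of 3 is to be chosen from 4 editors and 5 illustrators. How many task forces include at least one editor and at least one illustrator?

Total 3-person selections from all 9: C(9,3) = 84.
Selections missing a whole group: no editors → C(5,3) = 10; no illustrators → C(4,3) = 4.
Both groups omitted at once is impossible, so 84 − 14 = 70.

70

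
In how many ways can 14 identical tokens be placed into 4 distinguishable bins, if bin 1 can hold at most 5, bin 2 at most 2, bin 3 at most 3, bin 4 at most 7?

19

Without the upper bounds there are C(17,3) = 680 ways to split 14 among 4 bins.
Subtract solutions that violate a single cap (substitute x_i' = x_i − (cap_i+1)): x_1 ≥ 6 gives C(11,3) = 165; x_2 ≥ 3 gives C(14,3) = 364; x_3 ≥ 4 gives C(13,3) = 286; x_4 ≥ 8 gives C(9,3) = 84. Together 899.
Add back pairs where two caps are both exceeded: 56 + 35 + 1 + 120 + 20 + 10 = 242.
Subtract triples: 4 + 0 + 0 + 0 = 4.
By inclusion–exclusion the count is 680 − 899 + 242 − 4 = 19.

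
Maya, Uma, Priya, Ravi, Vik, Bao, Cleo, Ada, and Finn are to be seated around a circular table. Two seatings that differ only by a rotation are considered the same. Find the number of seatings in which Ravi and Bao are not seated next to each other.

All circular seatings of 9 people number (8)! = 40320.
Seatings with Ravi beside Bao: treat them as a block with 2 internal orders, giving 2 × (7)! = 10080.
Subtracting, 40320 − 10080 = 30240.

30240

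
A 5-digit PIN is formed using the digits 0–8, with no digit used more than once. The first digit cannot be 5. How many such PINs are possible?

13440

The first digit has 9−1 = 8 choices (anything except 5).
The remaining 4 digits are filled from the other 8 symbols without repetition: 8 × 7 × 6 × 5 = 1680.
Total: 8 × 1680 = 13440.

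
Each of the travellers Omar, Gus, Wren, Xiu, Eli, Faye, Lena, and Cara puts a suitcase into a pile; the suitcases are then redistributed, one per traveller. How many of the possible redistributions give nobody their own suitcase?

14833

Let Aᵢ be the assignments in which traveller i gets their own suitcase. We want the size of the complement of A₁∪…∪A_8.
By inclusion–exclusion this is Σ_{j=0}^{8} (−1)^j C(8,j)·(8−j)!.
Computing: 40320 − 40320 + 20160 − 6720 + 1680 − 336 + 56 − 8 + 1 = 14833.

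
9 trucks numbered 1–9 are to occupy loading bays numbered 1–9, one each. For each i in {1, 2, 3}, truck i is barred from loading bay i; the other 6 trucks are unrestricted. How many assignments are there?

Let Aᵢ (for i ∈ {1, 2, 3}) be the placements that put truck i in its forbidden loading bay. Any j of these fix j positions, leaving (9−j)! ways to fill the rest, and there are C(3,j) ways to pick which j.
By inclusion–exclusion, the number of valid placements is Σ_{j=0}^{3} (−1)^j C(3,j)·(9−j)!.
Computing: 362880 − 120960 + 15120 − 720 = 256320.

256320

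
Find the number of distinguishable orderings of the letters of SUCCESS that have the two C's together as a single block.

120

Treat the 2 copies of C as a single block. The multiset to arrange is then {CC, E, S, S, S, U}, 6 items in all.
That gives (6)!/(3!) = 120 arrangements.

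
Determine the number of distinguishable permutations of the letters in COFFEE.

COFFEE has 6 letters with E appearing twice and F appearing twice.
The number of distinct arrangements is 6!/(2!·2!) = 720/4 = 180.

180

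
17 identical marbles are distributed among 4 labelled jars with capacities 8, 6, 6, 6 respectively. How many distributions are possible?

189

Without the upper bounds there are C(20,3) = 1140 ways to split 17 among 4 jars.
Subtract solutions that violate a single cap (substitute x_i' = x_i − (cap_i+1)): x_1 ≥ 9 gives C(11,3) = 165; x_2 ≥ 7 gives C(13,3) = 286; x_3 ≥ 7 gives C(13,3) = 286; x_4 ≥ 7 gives C(13,3) = 286. Together 1023.
Add back pairs where two caps are both exceeded: 4 + 4 + 4 + 20 + 20 + 20 = 72.
By inclusion–exclusion the count is 1140 − 1023 + 72 = 189.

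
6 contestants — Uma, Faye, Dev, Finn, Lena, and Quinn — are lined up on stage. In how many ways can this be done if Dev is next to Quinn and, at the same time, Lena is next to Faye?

Treat {Dev,Quinn} as one block (2 orders) and {Lena,Faye} as another (2 orders).
That leaves 4 units to arrange: 2 × 2 × 4! = 4 × 24 = 96.

96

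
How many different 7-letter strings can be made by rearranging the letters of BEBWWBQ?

420

The 7 letters of BEBWWBQ have repeats: B appearing 3 times and W appearing twice.
Dividing 7! = 5040 by 3!·2! = 12 for the repeated letters gives 420.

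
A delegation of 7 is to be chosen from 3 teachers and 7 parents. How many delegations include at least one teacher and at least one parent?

With no constraint there are C(10,7) = 120 possible selections.
Subtract selections that omit an entire group: no teachers → C(7,7) = 1; no parents → C(3,7) = 0.
Both groups omitted at once is impossible, so 120 − 1 = 119.

119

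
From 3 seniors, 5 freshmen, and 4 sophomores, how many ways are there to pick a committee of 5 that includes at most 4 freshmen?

Split by how many freshmen are chosen (0 through 4).
Sum: C(5,0)·C(7,5) + C(5,1)·C(7,4) + C(5,2)·C(7,3) + C(5,3)·C(7,2) + C(5,4)·C(7,1) = 21 + 175 + 350 + 210 + 35 = 791.

791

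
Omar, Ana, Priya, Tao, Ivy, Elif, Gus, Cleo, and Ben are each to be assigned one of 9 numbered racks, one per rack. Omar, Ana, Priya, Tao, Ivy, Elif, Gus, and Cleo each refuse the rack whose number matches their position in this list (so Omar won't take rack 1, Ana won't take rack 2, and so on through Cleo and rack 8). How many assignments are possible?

Let Aᵢ (for 1 ≤ i ≤ 8) be the placements that put person i in their forbidden rack. Any j of these fix j positions, leaving (9−j)! ways to fill the rest, and there are C(8,j) ways to pick which j.
By inclusion–exclusion, the number of valid placements is Σ_{j=0}^{8} (−1)^j C(8,j)·(9−j)!.
Computing: 362880 − 322560 + 141120 − 40320 + 8400 − 1344 + 168 − 16 + 1 = 148329.

148329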